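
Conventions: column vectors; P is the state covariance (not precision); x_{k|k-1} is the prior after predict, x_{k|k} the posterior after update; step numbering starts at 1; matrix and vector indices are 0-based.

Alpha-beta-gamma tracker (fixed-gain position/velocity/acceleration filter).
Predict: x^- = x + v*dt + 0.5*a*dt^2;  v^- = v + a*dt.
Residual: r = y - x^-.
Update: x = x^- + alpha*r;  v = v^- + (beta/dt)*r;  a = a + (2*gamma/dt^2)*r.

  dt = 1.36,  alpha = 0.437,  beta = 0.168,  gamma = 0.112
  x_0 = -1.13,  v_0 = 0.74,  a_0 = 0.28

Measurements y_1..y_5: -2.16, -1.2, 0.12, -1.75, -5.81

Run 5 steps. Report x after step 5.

x_post = -3.1744

step 1: x_pred=0.1353  r=-2.2953  x^+=-0.8677  v^+=0.8373  a^+=0.0020
step 2: x_pred=0.2728  r=-1.4728  x^+=-0.3708  v^+=0.6581  a^+=-0.1764
step 3: x_pred=0.3611  r=-0.2411  x^+=0.2557  v^+=0.3884  a^+=-0.2055
step 4: x_pred=0.5939  r=-2.3439  x^+=-0.4304  v^+=-0.1806  a^+=-0.4894
step 5: x_pred=-1.1287  r=-4.6813  x^+=-3.1744  v^+=-1.4245  a^+=-1.0564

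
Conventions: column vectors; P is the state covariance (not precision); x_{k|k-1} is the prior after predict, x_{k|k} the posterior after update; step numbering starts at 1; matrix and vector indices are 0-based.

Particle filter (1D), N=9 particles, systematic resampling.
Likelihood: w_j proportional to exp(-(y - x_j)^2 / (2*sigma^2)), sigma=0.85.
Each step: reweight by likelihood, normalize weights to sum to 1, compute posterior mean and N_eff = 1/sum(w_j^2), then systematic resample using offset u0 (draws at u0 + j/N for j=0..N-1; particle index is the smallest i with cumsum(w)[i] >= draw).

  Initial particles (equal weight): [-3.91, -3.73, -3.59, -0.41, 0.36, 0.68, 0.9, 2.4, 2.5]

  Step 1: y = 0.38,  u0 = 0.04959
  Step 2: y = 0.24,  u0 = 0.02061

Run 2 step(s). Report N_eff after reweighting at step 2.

N_eff = 8.8800

step 1: w=[0.0000, 0.0000, 0.0000, 0.1844, 0.2839, 0.2668, 0.2355, 0.0169, 0.0127]  mean=0.4920  Neff=4.1386  idx=[3, 3, 4, 4, 5, 5, 5, 6, 6]
step 2: w=[0.0985, 0.0985, 0.1307, 0.1307, 0.1154, 0.1154, 0.1154, 0.0976, 0.0976]  mean=0.4245  Neff=8.8800  idx=[0, 1, 2, 3, 4, 5, 5, 6, 8]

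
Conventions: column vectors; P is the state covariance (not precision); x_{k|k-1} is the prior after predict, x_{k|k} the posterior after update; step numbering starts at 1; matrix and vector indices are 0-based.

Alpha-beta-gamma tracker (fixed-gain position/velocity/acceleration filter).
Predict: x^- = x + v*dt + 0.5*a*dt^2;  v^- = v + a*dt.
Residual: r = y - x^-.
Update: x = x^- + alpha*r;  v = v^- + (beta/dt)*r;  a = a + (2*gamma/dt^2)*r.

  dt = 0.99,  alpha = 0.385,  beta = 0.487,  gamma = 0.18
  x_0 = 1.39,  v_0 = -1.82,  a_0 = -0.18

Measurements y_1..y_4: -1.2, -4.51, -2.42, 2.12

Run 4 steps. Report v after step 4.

step 1: x_pred=-0.5000  r=-0.7000  x^+=-0.7695  v^+=-2.3425  a^+=-0.4371
step 2: x_pred=-3.3028  r=-1.2072  x^+=-3.7676  v^+=-3.3691  a^+=-0.8805
step 3: x_pred=-7.5345  r=5.1145  x^+=-5.5654  v^+=-1.7249  a^+=0.9981
step 4: x_pred=-6.7840  r=8.9040  x^+=-3.3559  v^+=3.6432  a^+=4.2686

v_post = 3.6432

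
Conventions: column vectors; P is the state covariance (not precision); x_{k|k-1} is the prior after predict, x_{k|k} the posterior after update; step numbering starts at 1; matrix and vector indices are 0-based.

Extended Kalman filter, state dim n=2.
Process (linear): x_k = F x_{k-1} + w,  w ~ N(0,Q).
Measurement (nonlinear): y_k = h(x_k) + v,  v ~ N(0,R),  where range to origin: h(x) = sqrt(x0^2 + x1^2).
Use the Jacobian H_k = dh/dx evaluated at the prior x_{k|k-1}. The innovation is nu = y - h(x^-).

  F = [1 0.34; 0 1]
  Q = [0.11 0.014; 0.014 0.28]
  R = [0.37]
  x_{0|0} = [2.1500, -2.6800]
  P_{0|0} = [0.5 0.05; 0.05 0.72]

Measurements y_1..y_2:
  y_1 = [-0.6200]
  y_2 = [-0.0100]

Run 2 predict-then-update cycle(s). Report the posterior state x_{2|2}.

x_post = [0.2474, -0.4608]

step 1: x^-=[1.2388, -2.6800]  P^-=[0.7272 0.3088; 0.3088 1.0000]  H_jac=[0.4196 -0.9077]  S=[1.0868]  K=[0.0228; -0.7160]  nu=[-3.5725]  x^+=[1.1572, -0.1220]  P^+=[0.7267 0.3266; 0.3266 0.4428]
step 2: x^-=[1.1157, -0.1220]  P^-=[1.1099 0.4911; 0.4911 0.7228]  H_jac=[0.9941 -0.1087]  S=[1.3692]  K=[0.7668; 0.2992]  nu=[-1.1323]  x^+=[0.2474, -0.4608]  P^+=[0.3048 0.1770; 0.1770 0.6003]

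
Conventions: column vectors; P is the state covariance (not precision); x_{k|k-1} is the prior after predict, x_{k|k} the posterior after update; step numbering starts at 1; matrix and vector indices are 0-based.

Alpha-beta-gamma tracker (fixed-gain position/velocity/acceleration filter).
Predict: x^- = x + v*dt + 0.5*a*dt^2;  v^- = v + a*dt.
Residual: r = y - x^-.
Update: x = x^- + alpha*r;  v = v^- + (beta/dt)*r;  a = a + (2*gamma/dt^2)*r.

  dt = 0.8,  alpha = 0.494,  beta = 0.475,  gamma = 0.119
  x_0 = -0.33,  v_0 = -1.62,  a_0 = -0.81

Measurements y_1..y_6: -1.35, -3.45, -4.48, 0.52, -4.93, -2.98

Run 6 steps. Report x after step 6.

x_post = -2.1093

step 1: x_pred=-1.8852  r=0.5352  x^+=-1.6208  v^+=-1.9502  a^+=-0.6110
step 2: x_pred=-3.3765  r=-0.0735  x^+=-3.4128  v^+=-2.4826  a^+=-0.6383
step 3: x_pred=-5.6032  r=1.1232  x^+=-5.0483  v^+=-2.3264  a^+=-0.2206
step 4: x_pred=-6.9800  r=7.5000  x^+=-3.2750  v^+=1.9503  a^+=2.5685
step 5: x_pred=-0.8929  r=-4.0371  x^+=-2.8872  v^+=1.6080  a^+=1.0672
step 6: x_pred=-1.2593  r=-1.7207  x^+=-2.1093  v^+=1.4401  a^+=0.4273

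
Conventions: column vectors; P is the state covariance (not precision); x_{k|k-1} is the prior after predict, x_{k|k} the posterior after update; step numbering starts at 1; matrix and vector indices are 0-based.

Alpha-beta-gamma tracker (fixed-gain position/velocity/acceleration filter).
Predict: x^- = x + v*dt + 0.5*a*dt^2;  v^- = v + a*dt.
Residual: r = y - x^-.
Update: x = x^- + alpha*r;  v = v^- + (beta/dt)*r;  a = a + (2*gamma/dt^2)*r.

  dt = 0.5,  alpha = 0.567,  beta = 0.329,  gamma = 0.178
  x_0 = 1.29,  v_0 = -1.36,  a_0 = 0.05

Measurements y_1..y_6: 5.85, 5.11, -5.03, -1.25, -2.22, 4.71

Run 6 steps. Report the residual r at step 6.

resid = 15.3561

step 1: x_pred=0.6162  r=5.2337  x^+=3.5838  v^+=2.1088  a^+=7.5029
step 2: x_pred=5.5760  r=-0.4660  x^+=5.3118  v^+=5.5536  a^+=6.8392
step 3: x_pred=8.9435  r=-13.9735  x^+=1.0205  v^+=-0.2214  a^+=-13.0590
step 4: x_pred=-0.7225  r=-0.5275  x^+=-1.0216  v^+=-7.0980  a^+=-13.8101
step 5: x_pred=-6.2969  r=4.0769  x^+=-3.9853  v^+=-11.3205  a^+=-8.0047
step 6: x_pred=-10.6461  r=15.3561  x^+=-1.9392  v^+=-5.2185  a^+=13.8624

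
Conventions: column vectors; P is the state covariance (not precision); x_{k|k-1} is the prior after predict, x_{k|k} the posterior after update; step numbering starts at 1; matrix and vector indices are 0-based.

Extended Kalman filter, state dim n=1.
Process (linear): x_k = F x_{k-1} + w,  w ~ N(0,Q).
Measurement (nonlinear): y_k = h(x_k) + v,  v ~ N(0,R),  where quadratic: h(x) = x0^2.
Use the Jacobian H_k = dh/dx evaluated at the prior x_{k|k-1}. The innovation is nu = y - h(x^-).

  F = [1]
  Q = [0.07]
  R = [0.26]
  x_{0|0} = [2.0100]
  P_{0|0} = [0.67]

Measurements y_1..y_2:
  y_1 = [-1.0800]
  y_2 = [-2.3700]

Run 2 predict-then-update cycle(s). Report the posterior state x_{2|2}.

step 1: x^-=[2.0100]  P^-=[0.7400]  H_jac=[4.0200]  S=[12.2187]  K=[0.2435]  nu=[-5.1201]  x^+=[0.7634]  P^+=[0.0157]
step 2: x^-=[0.7634]  P^-=[0.0857]  H_jac=[1.5269]  S=[0.4599]  K=[0.2847]  nu=[-2.9528]  x^+=[-0.0772]  P^+=[0.0485]

x_post = [-0.0772]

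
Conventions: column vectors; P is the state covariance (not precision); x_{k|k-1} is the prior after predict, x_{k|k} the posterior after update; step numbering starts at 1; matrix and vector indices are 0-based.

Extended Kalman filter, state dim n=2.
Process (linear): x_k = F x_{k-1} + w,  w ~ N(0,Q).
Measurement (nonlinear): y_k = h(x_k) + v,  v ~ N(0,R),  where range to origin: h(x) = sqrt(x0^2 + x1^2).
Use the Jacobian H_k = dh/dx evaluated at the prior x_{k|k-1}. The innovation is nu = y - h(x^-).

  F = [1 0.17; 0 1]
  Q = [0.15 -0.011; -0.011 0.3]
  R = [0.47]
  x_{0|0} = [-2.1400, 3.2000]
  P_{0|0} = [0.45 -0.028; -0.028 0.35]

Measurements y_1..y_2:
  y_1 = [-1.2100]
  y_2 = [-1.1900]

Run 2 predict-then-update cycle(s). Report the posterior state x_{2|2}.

x_post = [0.0041, -0.2651]

step 1: x^-=[-1.5960, 3.2000]  P^-=[0.6006 0.0205; 0.0205 0.6500]  H_jac=[-0.4463 0.8949]  S=[1.0938]  K=[-0.2283; 0.5234]  nu=[-4.7859]  x^+=[-0.5034, 0.6949]  P^+=[0.5436 0.1512; 0.1512 0.3503]
step 2: x^-=[-0.3852, 0.6949]  P^-=[0.7551 0.1998; 0.1998 0.6503]  H_jac=[-0.4849 0.8746]  S=[0.9755]  K=[-0.1962; 0.4837]  nu=[-1.9845]  x^+=[0.0041, -0.2651]  P^+=[0.7176 0.2924; 0.2924 0.4220]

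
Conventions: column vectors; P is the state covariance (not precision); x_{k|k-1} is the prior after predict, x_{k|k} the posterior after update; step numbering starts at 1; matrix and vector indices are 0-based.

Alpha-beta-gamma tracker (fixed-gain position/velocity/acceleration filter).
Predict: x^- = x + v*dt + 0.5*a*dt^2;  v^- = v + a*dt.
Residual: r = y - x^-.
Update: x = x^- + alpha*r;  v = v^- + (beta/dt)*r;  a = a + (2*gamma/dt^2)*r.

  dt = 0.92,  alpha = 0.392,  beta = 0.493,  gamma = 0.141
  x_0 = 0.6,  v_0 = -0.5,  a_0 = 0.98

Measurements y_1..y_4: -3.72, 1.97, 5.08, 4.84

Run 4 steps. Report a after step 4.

a_post = 2.2224

step 1: x_pred=0.5547  r=-4.2747  x^+=-1.1210  v^+=-1.8891  a^+=-0.4442
step 2: x_pred=-3.0469  r=5.0169  x^+=-1.0803  v^+=0.3906  a^+=1.2273
step 3: x_pred=-0.2015  r=5.2815  x^+=1.8688  v^+=4.3499  a^+=2.9870
step 4: x_pred=7.1349  r=-2.2949  x^+=6.2353  v^+=5.8682  a^+=2.2224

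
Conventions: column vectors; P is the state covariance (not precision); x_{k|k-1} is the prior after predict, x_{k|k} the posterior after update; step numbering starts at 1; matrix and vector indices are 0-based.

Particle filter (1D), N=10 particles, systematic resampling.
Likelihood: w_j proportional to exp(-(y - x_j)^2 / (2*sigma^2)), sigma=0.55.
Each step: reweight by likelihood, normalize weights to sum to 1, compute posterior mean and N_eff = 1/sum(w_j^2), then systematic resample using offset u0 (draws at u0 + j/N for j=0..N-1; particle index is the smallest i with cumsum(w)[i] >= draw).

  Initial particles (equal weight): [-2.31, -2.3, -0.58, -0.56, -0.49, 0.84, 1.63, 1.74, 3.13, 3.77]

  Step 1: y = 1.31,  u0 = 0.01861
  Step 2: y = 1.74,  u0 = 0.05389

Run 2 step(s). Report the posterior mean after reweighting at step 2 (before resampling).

post_mean = 1.5922

step 1: w=[0.0000, 0.0000, 0.0012, 0.0013, 0.0021, 0.3031, 0.3687, 0.3217, 0.0018, 0.0000]  mean=1.4187  Neff=3.0180  idx=[5, 5, 5, 6, 6, 6, 6, 7, 7, 7]
step 2: w=[0.0340, 0.0340, 0.0340, 0.1272, 0.1272, 0.1272, 0.1272, 0.1297, 0.1297, 0.1297]  mean=1.5922  Neff=8.4266  idx=[1, 3, 4, 4, 5, 6, 7, 8, 8, 9]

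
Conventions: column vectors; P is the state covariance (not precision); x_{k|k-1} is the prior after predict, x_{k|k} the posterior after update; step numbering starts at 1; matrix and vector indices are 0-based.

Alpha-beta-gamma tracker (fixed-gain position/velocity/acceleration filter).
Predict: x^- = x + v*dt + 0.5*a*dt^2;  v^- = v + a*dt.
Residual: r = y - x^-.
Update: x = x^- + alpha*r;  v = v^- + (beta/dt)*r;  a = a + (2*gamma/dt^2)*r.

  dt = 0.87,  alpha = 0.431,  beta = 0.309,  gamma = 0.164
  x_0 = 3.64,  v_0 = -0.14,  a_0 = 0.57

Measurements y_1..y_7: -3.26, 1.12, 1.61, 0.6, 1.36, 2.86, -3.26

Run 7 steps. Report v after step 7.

v_post = 3.3076

step 1: x_pred=3.7339  r=-6.9939  x^+=0.7195  v^+=-2.1281  a^+=-2.4608
step 2: x_pred=-2.0632  r=3.1832  x^+=-0.6913  v^+=-3.1384  a^+=-1.0813
step 3: x_pred=-3.8309  r=5.4409  x^+=-1.4859  v^+=-2.1467  a^+=1.2765
step 4: x_pred=-2.8705  r=3.4705  x^+=-1.3747  v^+=0.1964  a^+=2.7804
step 5: x_pred=-0.1516  r=1.5116  x^+=0.4999  v^+=3.1522  a^+=3.4354
step 6: x_pred=4.5425  r=-1.6825  x^+=3.8173  v^+=5.5435  a^+=2.7063
step 7: x_pred=9.6644  r=-12.9244  x^+=4.0940  v^+=3.3076  a^+=-2.8944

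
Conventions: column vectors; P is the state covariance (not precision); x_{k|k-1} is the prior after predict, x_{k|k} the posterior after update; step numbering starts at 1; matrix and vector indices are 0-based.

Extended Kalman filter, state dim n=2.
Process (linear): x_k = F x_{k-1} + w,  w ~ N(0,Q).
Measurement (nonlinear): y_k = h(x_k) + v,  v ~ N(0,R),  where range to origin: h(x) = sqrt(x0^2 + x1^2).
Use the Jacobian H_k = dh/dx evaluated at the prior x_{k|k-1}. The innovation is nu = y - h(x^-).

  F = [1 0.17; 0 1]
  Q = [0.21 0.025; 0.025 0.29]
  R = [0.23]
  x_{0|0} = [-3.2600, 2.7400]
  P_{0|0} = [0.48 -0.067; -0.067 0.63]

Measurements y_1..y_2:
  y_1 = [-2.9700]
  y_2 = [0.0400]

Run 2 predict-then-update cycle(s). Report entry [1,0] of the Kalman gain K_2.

K[1,0] = -0.8018

step 1: x^-=[-2.7942, 2.7400]  P^-=[0.6854 0.0651; 0.0651 0.9200]  H_jac=[-0.7140 0.7001]  S=[0.9653]  K=[-0.4598; 0.6191]  nu=[-6.8835]  x^+=[0.3705, -1.5217]  P^+=[0.4814 0.3399; 0.3399 0.5500]
step 2: x^-=[0.1118, -1.5217]  P^-=[0.8228 0.4584; 0.4584 0.8400]  H_jac=[0.0733 -0.9973]  S=[1.0029]  K=[-0.3957; -0.8018]  nu=[-1.4858]  x^+=[0.6997, -0.3304]  P^+=[0.6658 0.1402; 0.1402 0.1952]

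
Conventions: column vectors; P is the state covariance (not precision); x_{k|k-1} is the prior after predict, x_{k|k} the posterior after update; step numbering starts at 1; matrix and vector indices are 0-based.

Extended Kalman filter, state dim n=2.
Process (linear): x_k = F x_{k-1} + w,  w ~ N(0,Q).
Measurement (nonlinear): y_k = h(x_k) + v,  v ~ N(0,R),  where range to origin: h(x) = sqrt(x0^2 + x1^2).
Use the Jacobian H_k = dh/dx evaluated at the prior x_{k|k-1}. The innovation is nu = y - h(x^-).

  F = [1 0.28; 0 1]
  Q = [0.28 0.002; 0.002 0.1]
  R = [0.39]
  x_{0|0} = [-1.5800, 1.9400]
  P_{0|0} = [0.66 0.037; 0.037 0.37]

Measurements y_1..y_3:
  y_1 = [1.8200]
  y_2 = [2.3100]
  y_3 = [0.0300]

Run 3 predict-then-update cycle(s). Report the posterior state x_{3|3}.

step 1: x^-=[-1.0368, 1.9400]  P^-=[0.9897 0.1426; 0.1426 0.4700]  H_jac=[-0.4713 0.8819]  S=[0.8569]  K=[-0.3976; 0.4053]  nu=[-0.3797]  x^+=[-0.8858, 1.7861]  P^+=[0.8542 0.2807; 0.2807 0.3292]
step 2: x^-=[-0.3857, 1.7861]  P^-=[1.3172 0.3749; 0.3749 0.4292]  H_jac=[-0.2111 0.9775]  S=[0.7041]  K=[0.1255; 0.4835]  nu=[0.4827]  x^+=[-0.3251, 2.0195]  P^+=[1.3061 0.3322; 0.3322 0.2646]
step 3: x^-=[0.2403, 2.0195]  P^-=[1.7929 0.4083; 0.4083 0.3646]  H_jac=[0.1182 0.9930]  S=[0.8704]  K=[0.7092; 0.4714]  nu=[-2.0038]  x^+=[-1.1807, 1.0749]  P^+=[1.3552 0.1173; 0.1173 0.1712]

x_post = [-1.1807, 1.0749]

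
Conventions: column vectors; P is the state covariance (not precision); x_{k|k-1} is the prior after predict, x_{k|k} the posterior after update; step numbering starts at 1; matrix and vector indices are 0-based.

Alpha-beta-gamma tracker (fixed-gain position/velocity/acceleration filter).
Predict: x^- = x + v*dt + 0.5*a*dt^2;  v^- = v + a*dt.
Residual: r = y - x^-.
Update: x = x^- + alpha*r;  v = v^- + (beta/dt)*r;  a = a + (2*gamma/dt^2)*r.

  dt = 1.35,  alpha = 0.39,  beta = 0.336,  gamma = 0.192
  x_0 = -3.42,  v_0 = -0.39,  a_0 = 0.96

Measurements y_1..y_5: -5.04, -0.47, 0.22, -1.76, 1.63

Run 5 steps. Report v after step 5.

v_post = 0.3041

step 1: x_pred=-3.0717  r=-1.9683  x^+=-3.8393  v^+=0.4161  a^+=0.5453
step 2: x_pred=-2.7807  r=2.3107  x^+=-1.8795  v^+=1.7273  a^+=1.0321
step 3: x_pred=1.3929  r=-1.1729  x^+=0.9355  v^+=2.8288  a^+=0.7850
step 4: x_pred=5.4697  r=-7.2297  x^+=2.6501  v^+=2.0892  a^+=-0.7383
step 5: x_pred=4.7977  r=-3.1677  x^+=3.5623  v^+=0.3041  a^+=-1.4057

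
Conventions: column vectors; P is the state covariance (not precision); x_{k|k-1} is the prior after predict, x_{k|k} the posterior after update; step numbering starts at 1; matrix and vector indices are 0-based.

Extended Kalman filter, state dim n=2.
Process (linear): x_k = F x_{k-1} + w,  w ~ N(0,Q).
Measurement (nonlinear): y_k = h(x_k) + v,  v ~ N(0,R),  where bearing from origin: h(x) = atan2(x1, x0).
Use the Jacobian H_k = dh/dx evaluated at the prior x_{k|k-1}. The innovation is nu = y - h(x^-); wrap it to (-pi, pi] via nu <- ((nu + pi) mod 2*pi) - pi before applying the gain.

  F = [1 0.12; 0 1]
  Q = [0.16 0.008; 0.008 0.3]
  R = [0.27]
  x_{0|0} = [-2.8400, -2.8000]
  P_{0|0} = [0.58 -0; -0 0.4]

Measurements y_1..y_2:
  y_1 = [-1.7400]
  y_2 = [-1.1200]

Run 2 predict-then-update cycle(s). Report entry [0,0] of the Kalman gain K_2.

step 1: x^-=[-3.1760, -2.8000]  P^-=[0.7458 0.0560; 0.0560 0.7000]  H_jac=[0.1562 -0.1772]  S=[0.3071]  K=[0.3470; -0.3754]  nu=[0.6790]  x^+=[-2.9404, -3.0549]  P^+=[0.7088 0.0960; 0.0960 0.6567]
step 2: x^-=[-3.3069, -3.0549]  P^-=[0.9013 0.1828; 0.1828 0.9567]  H_jac=[0.1507 -0.1632]  S=[0.3070]  K=[0.3454; -0.4188]  nu=[1.2758]  x^+=[-2.8663, -3.5892]  P^+=[0.8647 0.2272; 0.2272 0.9029]

K[0,0] = 0.3454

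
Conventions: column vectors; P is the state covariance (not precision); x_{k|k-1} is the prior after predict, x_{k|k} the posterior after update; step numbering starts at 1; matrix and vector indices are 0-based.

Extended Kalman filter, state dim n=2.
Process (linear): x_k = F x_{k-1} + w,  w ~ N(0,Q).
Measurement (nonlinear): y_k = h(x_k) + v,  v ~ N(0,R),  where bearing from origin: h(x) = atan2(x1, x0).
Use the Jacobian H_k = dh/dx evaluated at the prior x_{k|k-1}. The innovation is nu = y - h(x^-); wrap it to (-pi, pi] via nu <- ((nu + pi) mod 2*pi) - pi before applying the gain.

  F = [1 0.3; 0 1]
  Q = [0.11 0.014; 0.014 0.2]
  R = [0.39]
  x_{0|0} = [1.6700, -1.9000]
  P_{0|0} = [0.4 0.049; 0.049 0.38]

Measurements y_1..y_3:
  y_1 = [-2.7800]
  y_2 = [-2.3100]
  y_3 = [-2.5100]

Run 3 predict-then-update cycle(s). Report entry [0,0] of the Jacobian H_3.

step 1: x^-=[1.1000, -1.9000]  P^-=[0.5736 0.1770; 0.1770 0.5800]  H_jac=[0.3942 0.2282]  S=[0.5412]  K=[0.4924; 0.3735]  nu=[-1.7340]  x^+=[0.2461, -2.5477]  P^+=[0.4424 0.0775; 0.0775 0.5045]
step 2: x^-=[-0.5182, -2.5477]  P^-=[0.6442 0.2428; 0.2428 0.7045]  H_jac=[0.3769 -0.0767]  S=[0.4716]  K=[0.4754; 0.0795]  nu=[-0.5385]  x^+=[-0.7742, -2.5905]  P^+=[0.5377 0.2250; 0.2250 0.7015]
step 3: x^-=[-1.5514, -2.5905]  P^-=[0.8458 0.4494; 0.4494 0.9015]  H_jac=[0.2841 -0.1702]  S=[0.4409]  K=[0.3716; -0.0583]  nu=[-0.3996]  x^+=[-1.6999, -2.5672]  P^+=[0.7849 0.4590; 0.4590 0.9000]

H_jac[0,0] = 0.2841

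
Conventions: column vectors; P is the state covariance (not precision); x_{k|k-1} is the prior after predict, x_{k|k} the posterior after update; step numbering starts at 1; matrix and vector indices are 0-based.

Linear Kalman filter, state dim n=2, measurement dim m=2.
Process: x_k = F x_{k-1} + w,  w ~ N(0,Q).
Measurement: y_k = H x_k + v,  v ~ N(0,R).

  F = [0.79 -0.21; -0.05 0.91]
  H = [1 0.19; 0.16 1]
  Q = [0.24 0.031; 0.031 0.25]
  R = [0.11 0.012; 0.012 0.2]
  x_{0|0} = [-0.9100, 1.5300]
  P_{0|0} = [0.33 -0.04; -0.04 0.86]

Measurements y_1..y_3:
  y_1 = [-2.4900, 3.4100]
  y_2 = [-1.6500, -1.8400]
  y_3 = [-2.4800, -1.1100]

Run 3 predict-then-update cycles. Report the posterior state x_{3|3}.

x_post = [-2.1807, -0.4353]

step 1: x^-=[-1.0402, 1.4378]  P^-=[0.4972 -0.1756; -0.1756 0.9666]  S=[0.5753 0.0943; 0.0943 1.1232]  K=[0.8316 -0.1553; -0.1246 0.8461]  nu=[-1.7230, 2.1386]  x^+=[-2.8052, 3.4619]  P^+=[0.0966 -0.0365; -0.0365 0.1736]
step 2: x^-=[-2.9431, 3.2906]  P^-=[0.3200 -0.0326; -0.0326 0.3973]  S=[0.4320 0.1051; 0.1051 0.5950]  K=[0.7512 -0.1014; -0.0638 0.6702]  nu=[0.6679, -4.6597]  x^+=[-1.9688, 0.1252]  P^+=[0.0862 -0.0251; -0.0251 0.1373]
step 3: x^-=[-1.5817, 0.2124]  P^-=[0.3081 -0.0169; -0.0169 0.3662]  S=[0.4249 0.1134; 0.1134 0.5686]  K=[0.7419 -0.0911; -0.0494 0.6490]  nu=[-0.9387, -1.0694]  x^+=[-2.1807, -0.4353]  P^+=[0.0849 -0.0229; -0.0229 0.1329]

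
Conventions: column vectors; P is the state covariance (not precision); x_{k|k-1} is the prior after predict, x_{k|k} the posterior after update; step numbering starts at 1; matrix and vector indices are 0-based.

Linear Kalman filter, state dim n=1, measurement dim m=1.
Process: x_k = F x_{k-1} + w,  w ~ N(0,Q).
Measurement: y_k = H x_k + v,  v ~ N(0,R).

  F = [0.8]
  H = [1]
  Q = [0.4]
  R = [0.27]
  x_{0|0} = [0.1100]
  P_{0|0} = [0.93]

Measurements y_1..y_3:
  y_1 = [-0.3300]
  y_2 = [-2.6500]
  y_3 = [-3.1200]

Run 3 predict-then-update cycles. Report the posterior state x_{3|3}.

step 1: x^-=[0.0880]  P^-=[0.9952]  S=[1.2652]  K=[0.7866]  nu=[-0.4180]  x^+=[-0.2408]  P^+=[0.2124]
step 2: x^-=[-0.1926]  P^-=[0.5359]  S=[0.8059]  K=[0.6650]  nu=[-2.4574]  x^+=[-1.8267]  P^+=[0.1795]
step 3: x^-=[-1.4614]  P^-=[0.5149]  S=[0.7849]  K=[0.6560]  nu=[-1.6586]  x^+=[-2.5495]  P^+=[0.1771]

x_post = [-2.5495]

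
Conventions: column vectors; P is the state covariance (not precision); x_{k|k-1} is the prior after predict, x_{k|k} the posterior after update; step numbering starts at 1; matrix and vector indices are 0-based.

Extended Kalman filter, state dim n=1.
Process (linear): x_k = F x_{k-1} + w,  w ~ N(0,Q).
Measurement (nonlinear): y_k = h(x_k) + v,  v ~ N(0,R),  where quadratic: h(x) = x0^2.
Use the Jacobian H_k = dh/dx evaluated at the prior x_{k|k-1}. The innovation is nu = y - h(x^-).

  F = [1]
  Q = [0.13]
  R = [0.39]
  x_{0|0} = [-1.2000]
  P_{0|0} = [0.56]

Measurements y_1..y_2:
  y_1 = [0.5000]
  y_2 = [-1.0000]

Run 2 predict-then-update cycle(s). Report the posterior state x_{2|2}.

step 1: x^-=[-1.2000]  P^-=[0.6900]  H_jac=[-2.4000]  S=[4.3644]  K=[-0.3794]  nu=[-0.9400]  x^+=[-0.8433]  P^+=[0.0617]
step 2: x^-=[-0.8433]  P^-=[0.1917]  H_jac=[-1.6867]  S=[0.9352]  K=[-0.3456]  nu=[-1.7112]  x^+=[-0.2519]  P^+=[0.0799]

x_post = [-0.2519]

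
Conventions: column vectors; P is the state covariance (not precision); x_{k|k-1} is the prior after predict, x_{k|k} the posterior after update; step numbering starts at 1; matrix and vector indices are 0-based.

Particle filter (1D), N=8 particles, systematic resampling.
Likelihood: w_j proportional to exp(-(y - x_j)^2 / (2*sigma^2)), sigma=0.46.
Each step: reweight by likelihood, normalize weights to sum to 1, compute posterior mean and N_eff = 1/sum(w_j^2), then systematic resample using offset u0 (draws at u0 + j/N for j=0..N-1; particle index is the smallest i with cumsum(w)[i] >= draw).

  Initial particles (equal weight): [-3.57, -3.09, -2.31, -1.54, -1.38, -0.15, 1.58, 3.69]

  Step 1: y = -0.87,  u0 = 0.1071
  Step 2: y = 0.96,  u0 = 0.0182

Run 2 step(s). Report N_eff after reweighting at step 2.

N_eff = 2.0004

step 1: w=[0.0000, 0.0000, 0.0063, 0.2913, 0.4552, 0.2472, 0.0000, 0.0000]  mean=-1.1284  Neff=2.8312  idx=[3, 3, 4, 4, 4, 4, 5, 5]
step 2: w=[0.0000, 0.0000, 0.0000, 0.0000, 0.0000, 0.0000, 0.5000, 0.5000]  mean=-0.1501  Neff=2.0004  idx=[6, 6, 6, 6, 7, 7, 7, 7]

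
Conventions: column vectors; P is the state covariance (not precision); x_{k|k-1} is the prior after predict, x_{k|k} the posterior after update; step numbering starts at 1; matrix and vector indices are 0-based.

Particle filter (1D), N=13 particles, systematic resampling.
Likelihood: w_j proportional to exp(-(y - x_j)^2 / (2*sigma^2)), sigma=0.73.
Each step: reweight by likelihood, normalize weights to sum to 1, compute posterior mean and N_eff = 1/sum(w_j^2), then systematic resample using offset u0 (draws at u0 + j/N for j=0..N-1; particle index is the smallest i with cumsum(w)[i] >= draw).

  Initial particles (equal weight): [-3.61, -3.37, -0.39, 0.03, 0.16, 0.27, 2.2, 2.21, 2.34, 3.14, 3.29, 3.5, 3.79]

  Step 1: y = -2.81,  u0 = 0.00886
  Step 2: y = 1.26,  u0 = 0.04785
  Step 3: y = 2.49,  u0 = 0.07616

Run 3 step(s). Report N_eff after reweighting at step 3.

N_eff = 12.1311

step 1: w=[0.4224, 0.5737, 0.0032, 0.0004, 0.0002, 0.0001, 0.0000, 0.0000, 0.0000, 0.0000, 0.0000, 0.0000, 0.0000]  mean=-3.4595  Neff=1.9700  idx=[0, 0, 0, 0, 0, 0, 1, 1, 1, 1, 1, 1, 1]
step 2: w=[0.0153, 0.0153, 0.0153, 0.0153, 0.0153, 0.0153, 0.1298, 0.1298, 0.1298, 0.1298, 0.1298, 0.1298, 0.1298]  mean=-3.3920  Neff=8.3846  idx=[3, 6, 6, 7, 8, 8, 9, 9, 10, 10, 11, 12, 12]
step 3: w=[0.0056, 0.0829, 0.0829, 0.0829, 0.0829, 0.0829, 0.0829, 0.0829, 0.0829, 0.0829, 0.0829, 0.0829, 0.0829]  mean=-3.3713  Neff=12.1311  idx=[1, 2, 3, 4, 5, 6, 7, 8, 9, 10, 11, 12, 12]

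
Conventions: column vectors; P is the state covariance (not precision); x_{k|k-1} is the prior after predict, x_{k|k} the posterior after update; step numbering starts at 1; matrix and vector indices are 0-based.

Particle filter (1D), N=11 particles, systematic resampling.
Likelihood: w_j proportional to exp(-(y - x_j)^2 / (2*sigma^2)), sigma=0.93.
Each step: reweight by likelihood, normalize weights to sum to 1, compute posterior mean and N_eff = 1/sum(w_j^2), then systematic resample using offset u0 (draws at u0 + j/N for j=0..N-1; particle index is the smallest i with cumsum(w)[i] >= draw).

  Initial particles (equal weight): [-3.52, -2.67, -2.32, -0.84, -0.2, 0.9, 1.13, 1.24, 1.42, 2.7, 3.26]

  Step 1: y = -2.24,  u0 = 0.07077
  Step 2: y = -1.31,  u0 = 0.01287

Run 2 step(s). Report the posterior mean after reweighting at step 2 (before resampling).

step 1: w=[0.1436, 0.3327, 0.3689, 0.1192, 0.0334, 0.0012, 0.0005, 0.0003, 0.0002, 0.0000, 0.0000]  mean=-2.3539  Neff=3.5375  idx=[0, 1, 1, 1, 1, 2, 2, 2, 2, 3, 4]
step 2: w=[0.0118, 0.0684, 0.0684, 0.0684, 0.0684, 0.1104, 0.1104, 0.1104, 0.1104, 0.1753, 0.0977]  mean=-1.9634  Neff=9.2691  idx=[1, 2, 3, 5, 5, 6, 7, 8, 9, 9, 10]

post_mean = -1.9634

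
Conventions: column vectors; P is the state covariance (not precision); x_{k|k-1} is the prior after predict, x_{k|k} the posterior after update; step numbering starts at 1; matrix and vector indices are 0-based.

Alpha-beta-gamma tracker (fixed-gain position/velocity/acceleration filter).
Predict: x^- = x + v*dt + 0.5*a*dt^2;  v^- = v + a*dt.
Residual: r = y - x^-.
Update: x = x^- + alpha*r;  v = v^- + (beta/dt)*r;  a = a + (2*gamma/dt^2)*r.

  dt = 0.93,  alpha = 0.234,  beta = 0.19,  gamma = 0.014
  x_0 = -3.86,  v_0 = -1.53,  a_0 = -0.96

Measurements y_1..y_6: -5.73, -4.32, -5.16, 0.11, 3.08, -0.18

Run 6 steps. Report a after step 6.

step 1: x_pred=-5.6981  r=-0.0319  x^+=-5.7055  v^+=-2.4293  a^+=-0.9610
step 2: x_pred=-8.3804  r=4.0604  x^+=-7.4303  v^+=-2.4935  a^+=-0.8296
step 3: x_pred=-10.1080  r=4.9480  x^+=-8.9502  v^+=-2.2542  a^+=-0.6694
step 4: x_pred=-11.3360  r=11.4460  x^+=-8.6577  v^+=-0.5383  a^+=-0.2988
step 5: x_pred=-9.2875  r=12.3675  x^+=-6.3935  v^+=1.7105  a^+=0.1015
step 6: x_pred=-4.7588  r=4.5788  x^+=-3.6874  v^+=2.7404  a^+=0.2498

a_post = 0.2498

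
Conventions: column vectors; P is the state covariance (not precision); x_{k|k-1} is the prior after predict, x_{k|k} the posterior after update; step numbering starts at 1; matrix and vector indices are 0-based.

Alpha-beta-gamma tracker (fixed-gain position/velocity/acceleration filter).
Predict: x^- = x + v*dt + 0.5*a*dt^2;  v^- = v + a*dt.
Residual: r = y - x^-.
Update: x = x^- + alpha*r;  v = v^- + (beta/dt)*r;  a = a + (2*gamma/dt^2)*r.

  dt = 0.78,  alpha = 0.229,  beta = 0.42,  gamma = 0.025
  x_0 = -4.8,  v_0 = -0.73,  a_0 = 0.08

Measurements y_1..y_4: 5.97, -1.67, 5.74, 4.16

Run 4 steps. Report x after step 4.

step 1: x_pred=-5.3451  r=11.3151  x^+=-2.7539  v^+=5.4251  a^+=1.0099
step 2: x_pred=1.7849  r=-3.4549  x^+=0.9937  v^+=4.3525  a^+=0.7260
step 3: x_pred=4.6095  r=1.1305  x^+=4.8684  v^+=5.5275  a^+=0.8189
step 4: x_pred=9.4290  r=-5.2690  x^+=8.2224  v^+=3.3291  a^+=0.3859

x_post = 8.2224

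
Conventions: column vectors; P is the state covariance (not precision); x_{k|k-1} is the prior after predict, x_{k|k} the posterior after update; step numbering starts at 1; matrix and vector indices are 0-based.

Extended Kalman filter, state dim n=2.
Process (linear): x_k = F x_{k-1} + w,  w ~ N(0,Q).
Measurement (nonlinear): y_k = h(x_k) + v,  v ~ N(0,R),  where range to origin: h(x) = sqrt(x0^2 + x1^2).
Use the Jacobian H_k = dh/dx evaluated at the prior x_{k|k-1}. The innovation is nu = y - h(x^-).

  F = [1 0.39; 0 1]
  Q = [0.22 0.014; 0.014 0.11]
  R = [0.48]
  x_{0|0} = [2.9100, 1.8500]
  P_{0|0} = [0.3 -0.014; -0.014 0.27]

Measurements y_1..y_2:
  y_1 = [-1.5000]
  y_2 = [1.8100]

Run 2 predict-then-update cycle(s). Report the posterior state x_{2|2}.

x_post = [1.3669, 0.6467]

step 1: x^-=[3.6315, 1.8500]  P^-=[0.5501 0.1053; 0.1053 0.3800]  H_jac=[0.8910 0.4539]  S=[1.0803]  K=[0.4980; 0.2465]  nu=[-5.5756]  x^+=[0.8547, 0.4755]  P^+=[0.2822 -0.0273; -0.0273 0.3143]
step 2: x^-=[1.0402, 0.4755]  P^-=[0.5287 0.1093; 0.1093 0.4243]  H_jac=[0.9095 0.4157]  S=[1.0733]  K=[0.4903; 0.2570]  nu=[0.6663]  x^+=[1.3669, 0.6467]  P^+=[0.2707 -0.0260; -0.0260 0.3535]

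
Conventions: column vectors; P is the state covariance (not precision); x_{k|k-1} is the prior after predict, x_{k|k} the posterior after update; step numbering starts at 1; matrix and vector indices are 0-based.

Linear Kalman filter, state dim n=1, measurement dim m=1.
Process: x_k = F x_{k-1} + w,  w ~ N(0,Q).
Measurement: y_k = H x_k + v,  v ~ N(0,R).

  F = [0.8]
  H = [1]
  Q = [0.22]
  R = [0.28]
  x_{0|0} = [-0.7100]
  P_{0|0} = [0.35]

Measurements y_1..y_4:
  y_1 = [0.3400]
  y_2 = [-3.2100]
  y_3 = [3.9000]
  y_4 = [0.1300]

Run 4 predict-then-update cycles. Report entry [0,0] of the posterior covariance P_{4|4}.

step 1: x^-=[-0.5680]  P^-=[0.4440]  S=[0.7240]  K=[0.6133]  nu=[0.9080]  x^+=[-0.0112]  P^+=[0.1717]
step 2: x^-=[-0.0089]  P^-=[0.3299]  S=[0.6099]  K=[0.5409]  nu=[-3.2011]  x^+=[-1.7404]  P^+=[0.1515]
step 3: x^-=[-1.3923]  P^-=[0.3169]  S=[0.5969]  K=[0.5309]  nu=[5.2923]  x^+=[1.4175]  P^+=[0.1487]
step 4: x^-=[1.1340]  P^-=[0.3151]  S=[0.5951]  K=[0.5295]  nu=[-1.0040]  x^+=[0.6024]  P^+=[0.1483]

P_post[0,0] = 0.1483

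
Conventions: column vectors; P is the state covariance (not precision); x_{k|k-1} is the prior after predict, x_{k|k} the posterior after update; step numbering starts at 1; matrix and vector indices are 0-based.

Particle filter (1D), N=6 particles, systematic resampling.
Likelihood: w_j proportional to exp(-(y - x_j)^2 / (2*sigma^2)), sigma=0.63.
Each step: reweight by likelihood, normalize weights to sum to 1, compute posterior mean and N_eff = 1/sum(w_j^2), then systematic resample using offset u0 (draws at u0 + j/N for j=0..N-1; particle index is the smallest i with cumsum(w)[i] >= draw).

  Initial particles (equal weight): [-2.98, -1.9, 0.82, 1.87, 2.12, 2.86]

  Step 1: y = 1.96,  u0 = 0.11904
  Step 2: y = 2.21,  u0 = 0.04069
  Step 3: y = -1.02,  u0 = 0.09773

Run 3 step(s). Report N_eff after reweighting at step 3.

N_eff = 3.8785

step 1: w=[0.0000, 0.0000, 0.0774, 0.3939, 0.3853, 0.1434]  mean=2.0270  Neff=3.0289  idx=[3, 3, 3, 4, 4, 5]
step 2: w=[0.1675, 0.1675, 0.1675, 0.1918, 0.1918, 0.1138]  mean=2.0786  Neff=5.8573  idx=[0, 1, 2, 3, 4, 4]
step 3: w=[0.2899, 0.2899, 0.2899, 0.0434, 0.0434, 0.0434]  mean=1.9026  Neff=3.8785  idx=[0, 0, 1, 2, 2, 4]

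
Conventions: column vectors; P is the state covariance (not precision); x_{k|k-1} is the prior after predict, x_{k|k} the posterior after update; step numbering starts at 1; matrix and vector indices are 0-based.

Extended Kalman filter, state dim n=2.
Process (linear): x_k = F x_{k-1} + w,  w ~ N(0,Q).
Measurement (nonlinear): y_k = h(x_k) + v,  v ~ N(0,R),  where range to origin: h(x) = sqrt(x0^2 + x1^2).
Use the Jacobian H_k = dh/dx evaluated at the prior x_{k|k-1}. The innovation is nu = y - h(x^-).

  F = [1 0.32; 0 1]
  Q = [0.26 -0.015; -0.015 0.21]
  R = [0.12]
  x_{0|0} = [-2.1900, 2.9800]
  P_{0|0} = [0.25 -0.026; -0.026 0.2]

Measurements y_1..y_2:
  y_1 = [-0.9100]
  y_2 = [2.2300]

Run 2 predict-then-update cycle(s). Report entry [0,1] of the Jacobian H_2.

H_jac[0,1] = 0.4684

step 1: x^-=[-1.2364, 2.9800]  P^-=[0.5138 0.0230; 0.0230 0.4100]  H_jac=[-0.3832 0.9237]  S=[0.5290]  K=[-0.3321; 0.6993]  nu=[-4.1363]  x^+=[0.1373, 0.0877]  P^+=[0.4555 0.1458; 0.1458 0.1514]
step 2: x^-=[0.1653, 0.0877]  P^-=[0.8243 0.1793; 0.1793 0.3614]  H_jac=[0.8835 0.4684]  S=[0.9911]  K=[0.8195; 0.3306]  nu=[2.0429]  x^+=[1.8396, 0.7630]  P^+=[0.1586 -0.0893; -0.0893 0.2530]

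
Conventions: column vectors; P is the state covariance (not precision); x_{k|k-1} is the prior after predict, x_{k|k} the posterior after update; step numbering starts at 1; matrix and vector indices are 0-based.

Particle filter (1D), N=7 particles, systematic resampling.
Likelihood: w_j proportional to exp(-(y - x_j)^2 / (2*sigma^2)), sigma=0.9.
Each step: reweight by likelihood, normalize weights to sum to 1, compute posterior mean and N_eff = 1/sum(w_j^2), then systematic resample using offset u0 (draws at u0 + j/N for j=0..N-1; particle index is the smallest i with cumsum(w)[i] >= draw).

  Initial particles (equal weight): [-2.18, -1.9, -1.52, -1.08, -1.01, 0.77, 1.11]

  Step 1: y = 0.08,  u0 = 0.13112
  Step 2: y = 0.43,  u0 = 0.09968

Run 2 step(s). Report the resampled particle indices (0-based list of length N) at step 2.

resampled_idx = [2, 3, 3, 4, 5, 6, 6]

step 1: w=[0.0170, 0.0353, 0.0818, 0.1730, 0.1907, 0.2960, 0.2063]  mean=-0.1510  Neff=4.8860  idx=[2, 3, 4, 5, 5, 6, 6]
step 2: w=[0.0240, 0.0614, 0.0698, 0.2337, 0.2337, 0.1887, 0.1887]  mean=0.6055  Neff=5.2726  idx=[2, 3, 3, 4, 5, 6, 6]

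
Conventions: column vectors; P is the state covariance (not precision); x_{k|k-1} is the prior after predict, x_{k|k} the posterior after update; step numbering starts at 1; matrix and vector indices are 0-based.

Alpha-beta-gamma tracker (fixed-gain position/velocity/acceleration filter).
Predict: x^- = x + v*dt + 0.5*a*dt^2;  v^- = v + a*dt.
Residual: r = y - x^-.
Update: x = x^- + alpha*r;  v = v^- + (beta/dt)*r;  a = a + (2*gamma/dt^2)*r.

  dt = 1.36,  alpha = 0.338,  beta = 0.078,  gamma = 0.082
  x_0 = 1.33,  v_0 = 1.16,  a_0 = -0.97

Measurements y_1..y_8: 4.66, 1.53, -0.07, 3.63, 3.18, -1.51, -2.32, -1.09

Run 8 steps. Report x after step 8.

x_post = -2.3891

step 1: x_pred=2.0105  r=2.6495  x^+=2.9061  v^+=-0.0072  a^+=-0.7351
step 2: x_pred=2.2164  r=-0.6864  x^+=1.9844  v^+=-1.0463  a^+=-0.7959
step 3: x_pred=-0.1747  r=0.1047  x^+=-0.1393  v^+=-2.1228  a^+=-0.7867
step 4: x_pred=-3.7538  r=7.3838  x^+=-1.2581  v^+=-2.7692  a^+=-0.1320
step 5: x_pred=-5.1462  r=8.3262  x^+=-2.3319  v^+=-2.4711  a^+=0.6063
step 6: x_pred=-5.1319  r=3.6219  x^+=-3.9077  v^+=-1.4388  a^+=0.9275
step 7: x_pred=-5.0067  r=2.6867  x^+=-4.0986  v^+=-0.0234  a^+=1.1657
step 8: x_pred=-3.0524  r=1.9624  x^+=-2.3891  v^+=1.6745  a^+=1.3397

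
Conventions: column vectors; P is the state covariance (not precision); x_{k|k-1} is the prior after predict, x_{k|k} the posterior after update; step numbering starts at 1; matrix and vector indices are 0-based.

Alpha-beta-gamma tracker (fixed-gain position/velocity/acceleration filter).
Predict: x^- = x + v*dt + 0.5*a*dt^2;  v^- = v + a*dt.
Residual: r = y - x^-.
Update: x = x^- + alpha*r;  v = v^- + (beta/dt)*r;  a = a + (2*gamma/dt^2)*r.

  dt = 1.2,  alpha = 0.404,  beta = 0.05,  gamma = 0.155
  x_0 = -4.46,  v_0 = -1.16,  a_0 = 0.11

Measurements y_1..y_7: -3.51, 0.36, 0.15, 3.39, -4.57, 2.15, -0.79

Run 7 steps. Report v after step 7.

v_post = 0.7805

step 1: x_pred=-5.7728  r=2.2628  x^+=-4.8586  v^+=-0.9337  a^+=0.5971
step 2: x_pred=-5.5492  r=5.9092  x^+=-3.1619  v^+=0.0291  a^+=1.8692
step 3: x_pred=-1.7811  r=1.9311  x^+=-1.0010  v^+=2.3526  a^+=2.2850
step 4: x_pred=3.4673  r=-0.0773  x^+=3.4361  v^+=5.0913  a^+=2.2683
step 5: x_pred=11.1789  r=-15.7489  x^+=4.8164  v^+=7.1571  a^+=-1.1221
step 6: x_pred=12.5970  r=-10.4470  x^+=8.3764  v^+=5.3754  a^+=-3.3711
step 7: x_pred=12.3997  r=-13.1897  x^+=7.0710  v^+=0.7805  a^+=-6.2105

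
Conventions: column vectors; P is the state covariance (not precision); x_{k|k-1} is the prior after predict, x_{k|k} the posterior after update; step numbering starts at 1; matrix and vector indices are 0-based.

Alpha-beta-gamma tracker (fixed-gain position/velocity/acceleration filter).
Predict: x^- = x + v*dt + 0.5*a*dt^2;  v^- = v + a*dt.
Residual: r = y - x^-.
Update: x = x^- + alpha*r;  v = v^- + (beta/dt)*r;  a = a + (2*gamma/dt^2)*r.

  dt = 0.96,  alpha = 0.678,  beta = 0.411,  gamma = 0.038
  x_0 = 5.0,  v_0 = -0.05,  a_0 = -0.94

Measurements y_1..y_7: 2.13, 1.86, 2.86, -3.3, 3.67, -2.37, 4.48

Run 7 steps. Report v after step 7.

v_post = 1.4901

step 1: x_pred=4.5188  r=-2.3888  x^+=2.8992  v^+=-1.9751  a^+=-1.1370
step 2: x_pred=0.4792  r=1.3808  x^+=1.4154  v^+=-2.4755  a^+=-1.0231
step 3: x_pred=-1.4325  r=4.2925  x^+=1.4778  v^+=-1.6199  a^+=-0.6691
step 4: x_pred=-0.3857  r=-2.9143  x^+=-2.3616  v^+=-3.5100  a^+=-0.9095
step 5: x_pred=-6.1503  r=9.8203  x^+=0.5079  v^+=-0.1788  a^+=-0.0996
step 6: x_pred=0.2903  r=-2.6603  x^+=-1.5134  v^+=-1.4134  a^+=-0.3190
step 7: x_pred=-3.0172  r=7.4972  x^+=2.0659  v^+=1.4901  a^+=0.2992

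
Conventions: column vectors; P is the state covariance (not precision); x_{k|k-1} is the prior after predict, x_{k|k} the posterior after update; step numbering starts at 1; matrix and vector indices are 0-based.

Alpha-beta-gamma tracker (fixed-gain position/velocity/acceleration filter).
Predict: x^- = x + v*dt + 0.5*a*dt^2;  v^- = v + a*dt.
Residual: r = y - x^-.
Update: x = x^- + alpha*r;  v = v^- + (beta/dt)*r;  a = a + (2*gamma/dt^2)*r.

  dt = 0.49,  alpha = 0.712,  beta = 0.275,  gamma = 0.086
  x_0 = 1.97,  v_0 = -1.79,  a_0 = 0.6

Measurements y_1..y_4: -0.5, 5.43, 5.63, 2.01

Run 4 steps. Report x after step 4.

x_post = 3.6610

step 1: x_pred=1.1649  r=-1.6649  x^+=-0.0205  v^+=-2.4304  a^+=-0.5927
step 2: x_pred=-1.2825  r=6.7125  x^+=3.4968  v^+=1.0464  a^+=4.2160
step 3: x_pred=4.5157  r=1.1143  x^+=5.3091  v^+=3.7376  a^+=5.0142
step 4: x_pred=7.7425  r=-5.7325  x^+=3.6610  v^+=2.9774  a^+=0.9077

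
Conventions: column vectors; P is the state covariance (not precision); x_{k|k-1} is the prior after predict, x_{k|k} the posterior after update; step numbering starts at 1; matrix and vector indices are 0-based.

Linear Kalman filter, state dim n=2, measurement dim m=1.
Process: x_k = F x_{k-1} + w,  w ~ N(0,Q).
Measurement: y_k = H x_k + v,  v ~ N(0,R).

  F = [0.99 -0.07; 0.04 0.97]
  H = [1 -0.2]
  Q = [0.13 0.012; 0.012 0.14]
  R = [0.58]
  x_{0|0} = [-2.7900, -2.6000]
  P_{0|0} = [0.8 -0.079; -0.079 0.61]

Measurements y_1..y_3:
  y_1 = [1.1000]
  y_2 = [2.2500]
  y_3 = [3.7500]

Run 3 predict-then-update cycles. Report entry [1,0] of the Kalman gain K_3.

K[1,0] = -0.1221

step 1: x^-=[-2.5801, -2.6336]  P^-=[0.9280 -0.0734; -0.0734 0.7091]  S=[1.5657]  K=[0.6021; -0.1374]  nu=[3.1534]  x^+=[-0.6815, -3.0670]  P^+=[0.3604 0.0562; 0.0562 0.6795]
step 2: x^-=[-0.4600, -3.0023]  P^-=[0.4788 0.0339; 0.0339 0.7843]  S=[1.0766]  K=[0.4384; -0.1142]  nu=[2.1096]  x^+=[0.4649, -3.2431]  P^+=[0.2719 0.0878; 0.0878 0.7703]
step 3: x^-=[0.6873, -3.1272]  P^-=[0.3881 0.0546; 0.0546 0.8720]  S=[0.9811]  K=[0.3844; -0.1221]  nu=[2.4373]  x^+=[1.6242, -3.4249]  P^+=[0.2431 0.1006; 0.1006 0.8574]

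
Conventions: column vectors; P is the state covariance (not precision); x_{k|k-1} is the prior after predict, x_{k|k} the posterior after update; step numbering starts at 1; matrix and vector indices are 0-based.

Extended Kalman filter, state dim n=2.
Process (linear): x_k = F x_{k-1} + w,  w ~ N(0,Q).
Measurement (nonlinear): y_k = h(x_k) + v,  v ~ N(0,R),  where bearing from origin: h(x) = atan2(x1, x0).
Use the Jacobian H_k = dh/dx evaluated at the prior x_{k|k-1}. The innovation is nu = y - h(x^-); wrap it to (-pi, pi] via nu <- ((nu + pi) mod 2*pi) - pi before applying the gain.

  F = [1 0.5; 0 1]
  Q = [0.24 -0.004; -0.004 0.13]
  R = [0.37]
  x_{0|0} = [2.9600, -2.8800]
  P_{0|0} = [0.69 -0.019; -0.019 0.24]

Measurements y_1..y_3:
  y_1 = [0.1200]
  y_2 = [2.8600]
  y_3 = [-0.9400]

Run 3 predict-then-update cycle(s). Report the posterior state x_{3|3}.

x_post = [-1.7913, -3.2744]

step 1: x^-=[1.5200, -2.8800]  P^-=[0.9710 0.0970; 0.0970 0.3700]  H_jac=[0.2716 0.1433]  S=[0.4568]  K=[0.6078; 0.1738]  nu=[1.2052]  x^+=[2.2525, -2.6706]  P^+=[0.8023 0.0488; 0.0488 0.3562]
step 2: x^-=[0.9172, -2.6706]  P^-=[1.1801 0.2229; 0.2229 0.4862]  H_jac=[0.3349 0.1150]  S=[0.5260]  K=[0.8002; 0.2482]  nu=[-2.1832]  x^+=[-0.8298, -3.2125]  P^+=[0.8433 0.1184; 0.1184 0.4538]
step 3: x^-=[-2.4361, -3.2125]  P^-=[1.3151 0.3413; 0.3413 0.5838]  H_jac=[0.1976 -0.1499]  S=[0.4143]  K=[0.5039; -0.0484]  nu=[1.2796]  x^+=[-1.7913, -3.2744]  P^+=[1.2099 0.3514; 0.3514 0.5828]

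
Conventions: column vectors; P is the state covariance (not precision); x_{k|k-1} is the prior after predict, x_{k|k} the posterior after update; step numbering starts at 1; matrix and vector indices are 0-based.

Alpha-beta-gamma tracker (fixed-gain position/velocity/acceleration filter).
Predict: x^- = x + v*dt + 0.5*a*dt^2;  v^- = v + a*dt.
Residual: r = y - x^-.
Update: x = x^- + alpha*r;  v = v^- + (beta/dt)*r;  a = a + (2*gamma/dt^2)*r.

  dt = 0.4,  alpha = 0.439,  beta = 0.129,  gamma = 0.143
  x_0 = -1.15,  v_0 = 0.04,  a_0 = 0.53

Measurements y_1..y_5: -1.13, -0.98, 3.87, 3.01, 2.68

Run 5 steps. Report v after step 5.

v_post = 8.2780

step 1: x_pred=-1.0916  r=-0.0384  x^+=-1.1085  v^+=0.2396  a^+=0.4614
step 2: x_pred=-0.9757  r=-0.0043  x^+=-0.9776  v^+=0.4228  a^+=0.4537
step 3: x_pred=-0.7722  r=4.6422  x^+=1.2657  v^+=2.1013  a^+=8.7516
step 4: x_pred=2.8064  r=0.2036  x^+=2.8958  v^+=5.6676  a^+=9.1155
step 5: x_pred=5.8921  r=-3.2121  x^+=4.4820  v^+=8.2780  a^+=3.3739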